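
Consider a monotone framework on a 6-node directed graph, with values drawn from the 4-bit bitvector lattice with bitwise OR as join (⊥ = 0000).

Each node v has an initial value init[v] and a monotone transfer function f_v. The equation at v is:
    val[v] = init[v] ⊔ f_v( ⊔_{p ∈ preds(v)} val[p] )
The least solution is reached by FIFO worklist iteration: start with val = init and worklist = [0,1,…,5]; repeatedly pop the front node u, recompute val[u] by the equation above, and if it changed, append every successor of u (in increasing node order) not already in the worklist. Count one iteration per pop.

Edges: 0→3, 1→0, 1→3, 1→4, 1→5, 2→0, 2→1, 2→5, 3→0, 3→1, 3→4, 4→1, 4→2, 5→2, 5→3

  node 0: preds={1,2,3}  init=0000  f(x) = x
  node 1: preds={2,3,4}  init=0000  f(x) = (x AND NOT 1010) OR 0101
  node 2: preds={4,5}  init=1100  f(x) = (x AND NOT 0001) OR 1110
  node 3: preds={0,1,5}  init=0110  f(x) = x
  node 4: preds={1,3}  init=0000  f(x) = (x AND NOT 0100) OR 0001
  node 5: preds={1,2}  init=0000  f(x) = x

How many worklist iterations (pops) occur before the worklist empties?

10

Worklist (10 pops):
  #1 pop 0: in=1110 → 1110 (was 0000); enqueue []
  #2 pop 1: in=1110 → 0101 (was 0000); enqueue [0]
  #3 pop 2: in=0000 → 1110 (was 1100); enqueue [1]
  #4 pop 3: in=1111 → 1111 (was 0110); enqueue []
  #5 pop 4: in=1111 → 1011 (was 0000); enqueue [2]
  #6 pop 5: in=1111 → 1111 (was 0000); enqueue [3]
  #7 pop 0: in=1111 → 1111 (was 1110); enqueue []
  #8 pop 1: in=1111 → 0101 (no change)
  #9 pop 2: in=1111 → 1110 (no change)
  #10 pop 3: in=1111 → 1111 (no change)

Fixpoint:
  val[0] = 1111
  val[1] = 0101
  val[2] = 1110
  val[3] = 1111
  val[4] = 1011
  val[5] = 1111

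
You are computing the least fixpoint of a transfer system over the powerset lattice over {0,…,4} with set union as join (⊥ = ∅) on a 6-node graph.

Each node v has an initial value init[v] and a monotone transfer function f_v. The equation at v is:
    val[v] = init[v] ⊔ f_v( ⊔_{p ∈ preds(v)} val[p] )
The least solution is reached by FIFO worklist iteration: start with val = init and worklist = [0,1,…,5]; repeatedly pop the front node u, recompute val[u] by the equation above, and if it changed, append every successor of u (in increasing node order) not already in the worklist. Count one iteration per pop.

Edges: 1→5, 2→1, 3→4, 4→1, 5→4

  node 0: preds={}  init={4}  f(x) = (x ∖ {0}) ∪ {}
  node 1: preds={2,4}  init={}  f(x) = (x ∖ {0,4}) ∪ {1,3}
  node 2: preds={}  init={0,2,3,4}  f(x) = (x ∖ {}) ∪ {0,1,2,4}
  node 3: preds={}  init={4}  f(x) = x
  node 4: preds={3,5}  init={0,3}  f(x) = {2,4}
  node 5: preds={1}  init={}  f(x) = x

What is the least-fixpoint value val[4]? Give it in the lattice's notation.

Trace (8 dequeues):
  [1] u=0 | in {} | out {4} | ==
  [2] u=1 | in {0,2,3,4} | out {1,2,3} | prev {} | push {}
  [3] u=2 | in {} | out {0,1,2,3,4} | prev {0,2,3,4} | push {1}
  [4] u=3 | in {} | out {4} | ==
  [5] u=4 | in {4} | out {0,2,3,4} | prev {0,3} | push {}
  [6] u=5 | in {1,2,3} | out {1,2,3} | prev {} | push {4}
  [7] u=1 | in {0,1,2,3,4} | out {1,2,3} | ==
  [8] u=4 | in {1,2,3,4} | out {0,2,3,4} | ==

Converged values:
  [0] {4}
  [1] {1,2,3}
  [2] {0,1,2,3,4}
  [3] {4}
  [4] {0,2,3,4}
  [5] {1,2,3}

{0,2,3,4}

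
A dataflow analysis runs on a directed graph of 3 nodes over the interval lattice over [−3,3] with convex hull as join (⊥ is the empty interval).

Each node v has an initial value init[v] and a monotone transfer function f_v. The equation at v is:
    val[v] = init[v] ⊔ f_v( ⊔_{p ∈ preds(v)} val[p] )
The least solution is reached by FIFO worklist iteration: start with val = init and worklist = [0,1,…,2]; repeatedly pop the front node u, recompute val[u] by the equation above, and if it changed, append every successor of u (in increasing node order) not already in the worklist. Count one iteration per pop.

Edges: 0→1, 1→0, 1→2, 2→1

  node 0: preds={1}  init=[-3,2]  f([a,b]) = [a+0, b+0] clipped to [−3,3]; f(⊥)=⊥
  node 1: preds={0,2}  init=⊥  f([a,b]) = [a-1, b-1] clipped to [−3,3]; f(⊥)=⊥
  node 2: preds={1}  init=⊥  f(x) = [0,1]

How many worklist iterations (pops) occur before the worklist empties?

5

Worklist (5 pops):
  #1 pop 0: in=⊥ → [-3,2] (no change)
  #2 pop 1: in=[-3,2] → [-3,1] (was ⊥); enqueue [0]
  #3 pop 2: in=[-3,1] → [0,1] (was ⊥); enqueue [1]
  #4 pop 0: in=[-3,1] → [-3,2] (no change)
  #5 pop 1: in=[-3,2] → [-3,1] (no change)

Fixpoint:
  val[0] = [-3,2]
  val[1] = [-3,1]
  val[2] = [0,1]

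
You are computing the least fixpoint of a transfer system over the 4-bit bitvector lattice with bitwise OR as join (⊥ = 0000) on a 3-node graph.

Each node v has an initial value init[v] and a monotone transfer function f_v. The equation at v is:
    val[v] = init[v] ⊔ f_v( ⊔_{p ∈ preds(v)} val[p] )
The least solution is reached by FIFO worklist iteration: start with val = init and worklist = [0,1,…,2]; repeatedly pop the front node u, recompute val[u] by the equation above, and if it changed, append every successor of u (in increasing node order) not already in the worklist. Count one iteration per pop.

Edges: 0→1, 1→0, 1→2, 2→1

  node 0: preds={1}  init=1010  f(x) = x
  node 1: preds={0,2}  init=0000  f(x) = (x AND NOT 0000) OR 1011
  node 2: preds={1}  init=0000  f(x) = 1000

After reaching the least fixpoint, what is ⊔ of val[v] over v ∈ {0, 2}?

1011

Trace (5 dequeues):
  [1] u=0 | in 0000 | out 1010 | ==
  [2] u=1 | in 1010 | out 1011 | prev 0000 | push {0}
  [3] u=2 | in 1011 | out 1000 | prev 0000 | push {1}
  [4] u=0 | in 1011 | out 1011 | prev 1010 | push {}
  [5] u=1 | in 1011 | out 1011 | ==

Converged values:
  [0] 1011
  [1] 1011
  [2] 1000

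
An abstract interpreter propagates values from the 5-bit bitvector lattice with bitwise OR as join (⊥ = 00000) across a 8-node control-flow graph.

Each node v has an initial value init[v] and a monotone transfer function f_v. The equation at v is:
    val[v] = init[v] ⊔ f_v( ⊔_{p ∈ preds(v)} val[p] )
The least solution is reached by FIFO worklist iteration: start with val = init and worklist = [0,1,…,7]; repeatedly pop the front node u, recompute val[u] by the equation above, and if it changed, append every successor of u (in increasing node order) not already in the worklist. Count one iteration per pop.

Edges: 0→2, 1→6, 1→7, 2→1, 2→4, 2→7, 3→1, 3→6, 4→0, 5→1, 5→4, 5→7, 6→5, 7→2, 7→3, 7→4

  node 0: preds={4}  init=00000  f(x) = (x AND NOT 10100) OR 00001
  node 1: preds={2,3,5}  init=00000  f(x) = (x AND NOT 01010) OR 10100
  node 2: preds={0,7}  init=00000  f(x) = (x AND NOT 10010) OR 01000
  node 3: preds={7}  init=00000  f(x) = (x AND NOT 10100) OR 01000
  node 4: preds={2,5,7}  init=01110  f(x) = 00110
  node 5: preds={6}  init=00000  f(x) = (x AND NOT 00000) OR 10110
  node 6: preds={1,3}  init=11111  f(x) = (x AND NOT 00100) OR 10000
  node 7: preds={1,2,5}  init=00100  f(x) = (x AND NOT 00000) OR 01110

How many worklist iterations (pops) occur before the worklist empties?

Iteration log — 15 steps:
  step 1. node 0  ⊔preds=01110  new=01011  old=00000  +wl: 
  step 2. node 1  ⊔preds=00000  new=10100  old=00000  +wl: 
  step 3. node 2  ⊔preds=01111  new=01101  old=00000  +wl: 1
  step 4. node 3  ⊔preds=00100  new=01000  old=00000  +wl: 
  step 5. node 4  ⊔preds=01101  new=01110  stable
  step 6. node 5  ⊔preds=11111  new=11111  old=00000  +wl: 4
  step 7. node 6  ⊔preds=11100  new=11111  stable
  step 8. node 7  ⊔preds=11111  new=11111  old=00100  +wl: 2,3
  step 9. node 1  ⊔preds=11111  new=10101  old=10100  +wl: 6,7
  step 10. node 4  ⊔preds=11111  new=01110  stable
  step 11. node 2  ⊔preds=11111  new=01101  stable
  step 12. node 3  ⊔preds=11111  new=01011  old=01000  +wl: 1
  step 13. node 6  ⊔preds=11111  new=11111  stable
  step 14. node 7  ⊔preds=11111  new=11111  stable
  step 15. node 1  ⊔preds=11111  new=10101  stable

Least fixpoint reached:
  node 0: 01011
  node 1: 10101
  node 2: 01101
  node 3: 01011
  node 4: 01110
  node 5: 11111
  node 6: 11111
  node 7: 11111

15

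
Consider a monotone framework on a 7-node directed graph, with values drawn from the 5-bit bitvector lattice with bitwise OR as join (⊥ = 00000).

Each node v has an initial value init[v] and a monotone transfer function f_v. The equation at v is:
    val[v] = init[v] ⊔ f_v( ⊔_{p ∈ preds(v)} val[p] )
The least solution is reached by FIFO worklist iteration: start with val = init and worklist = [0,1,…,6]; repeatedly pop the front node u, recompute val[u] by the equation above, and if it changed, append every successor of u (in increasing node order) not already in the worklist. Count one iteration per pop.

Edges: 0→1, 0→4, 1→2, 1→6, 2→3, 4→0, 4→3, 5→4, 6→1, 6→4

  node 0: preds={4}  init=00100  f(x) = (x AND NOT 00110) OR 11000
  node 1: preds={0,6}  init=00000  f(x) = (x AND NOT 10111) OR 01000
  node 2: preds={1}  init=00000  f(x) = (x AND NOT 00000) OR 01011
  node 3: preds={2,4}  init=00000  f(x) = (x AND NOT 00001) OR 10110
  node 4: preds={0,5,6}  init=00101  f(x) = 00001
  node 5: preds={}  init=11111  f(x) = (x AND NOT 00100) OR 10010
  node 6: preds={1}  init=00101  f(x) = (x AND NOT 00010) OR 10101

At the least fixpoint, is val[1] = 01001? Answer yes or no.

Trace (9 dequeues):
  [1] u=0 | in 00101 | out 11101 | prev 00100 | push {}
  [2] u=1 | in 11101 | out 01000 | prev 00000 | push {}
  [3] u=2 | in 01000 | out 01011 | prev 00000 | push {}
  [4] u=3 | in 01111 | out 11110 | prev 00000 | push {}
  [5] u=4 | in 11111 | out 00101 | ==
  [6] u=5 | in 00000 | out 11111 | ==
  [7] u=6 | in 01000 | out 11101 | prev 00101 | push {1,4}
  [8] u=1 | in 11101 | out 01000 | ==
  [9] u=4 | in 11111 | out 00101 | ==

Converged values:
  [0] 11101
  [1] 01000
  [2] 01011
  [3] 11110
  [4] 00101
  [5] 11111
  [6] 11101

no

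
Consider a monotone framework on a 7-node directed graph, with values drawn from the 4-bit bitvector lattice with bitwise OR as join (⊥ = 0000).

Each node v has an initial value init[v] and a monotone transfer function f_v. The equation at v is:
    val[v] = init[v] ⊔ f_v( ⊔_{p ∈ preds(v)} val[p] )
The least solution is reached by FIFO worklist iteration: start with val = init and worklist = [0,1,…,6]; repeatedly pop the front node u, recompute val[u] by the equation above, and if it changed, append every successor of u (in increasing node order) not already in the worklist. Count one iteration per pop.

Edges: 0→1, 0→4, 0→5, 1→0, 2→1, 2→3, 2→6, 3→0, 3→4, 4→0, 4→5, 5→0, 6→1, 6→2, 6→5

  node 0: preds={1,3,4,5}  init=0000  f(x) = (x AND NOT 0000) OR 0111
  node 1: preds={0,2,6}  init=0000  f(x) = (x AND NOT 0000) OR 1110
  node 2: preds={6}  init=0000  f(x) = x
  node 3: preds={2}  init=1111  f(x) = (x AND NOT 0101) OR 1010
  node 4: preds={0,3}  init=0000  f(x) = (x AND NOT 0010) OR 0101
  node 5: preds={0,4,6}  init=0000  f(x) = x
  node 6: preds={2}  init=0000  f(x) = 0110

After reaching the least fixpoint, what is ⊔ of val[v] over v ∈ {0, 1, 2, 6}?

Trace (14 dequeues):
  [1] u=0 | in 1111 | out 1111 | prev 0000 | push {}
  [2] u=1 | in 1111 | out 1111 | prev 0000 | push {0}
  [3] u=2 | in 0000 | out 0000 | ==
  [4] u=3 | in 0000 | out 1111 | ==
  [5] u=4 | in 1111 | out 1101 | prev 0000 | push {}
  [6] u=5 | in 1111 | out 1111 | prev 0000 | push {}
  [7] u=6 | in 0000 | out 0110 | prev 0000 | push {1,2,5}
  [8] u=0 | in 1111 | out 1111 | ==
  [9] u=1 | in 1111 | out 1111 | ==
  [10] u=2 | in 0110 | out 0110 | prev 0000 | push {1,3,6}
  [11] u=5 | in 1111 | out 1111 | ==
  [12] u=1 | in 1111 | out 1111 | ==
  [13] u=3 | in 0110 | out 1111 | ==
  [14] u=6 | in 0110 | out 0110 | ==

Converged values:
  [0] 1111
  [1] 1111
  [2] 0110
  [3] 1111
  [4] 1101
  [5] 1111
  [6] 0110

1111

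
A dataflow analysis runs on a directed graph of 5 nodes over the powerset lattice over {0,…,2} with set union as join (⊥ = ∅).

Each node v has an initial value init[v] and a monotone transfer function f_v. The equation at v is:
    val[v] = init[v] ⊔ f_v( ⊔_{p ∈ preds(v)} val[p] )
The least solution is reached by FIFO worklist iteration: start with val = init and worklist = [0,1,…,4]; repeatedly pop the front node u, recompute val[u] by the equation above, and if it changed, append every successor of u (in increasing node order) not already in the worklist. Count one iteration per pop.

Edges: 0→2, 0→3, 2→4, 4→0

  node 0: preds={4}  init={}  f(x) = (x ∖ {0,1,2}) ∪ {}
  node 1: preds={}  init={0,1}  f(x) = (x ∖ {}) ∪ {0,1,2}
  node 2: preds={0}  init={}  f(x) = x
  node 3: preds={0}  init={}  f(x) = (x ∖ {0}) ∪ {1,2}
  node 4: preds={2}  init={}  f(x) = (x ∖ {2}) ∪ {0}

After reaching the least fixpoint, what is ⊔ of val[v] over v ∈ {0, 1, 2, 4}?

Trace (6 dequeues):
  [1] u=0 | in {} | out {} | ==
  [2] u=1 | in {} | out {0,1,2} | prev {0,1} | push {}
  [3] u=2 | in {} | out {} | ==
  [4] u=3 | in {} | out {1,2} | prev {} | push {}
  [5] u=4 | in {} | out {0} | prev {} | push {0}
  [6] u=0 | in {0} | out {} | ==

Converged values:
  [0] {}
  [1] {0,1,2}
  [2] {}
  [3] {1,2}
  [4] {0}

{0,1,2}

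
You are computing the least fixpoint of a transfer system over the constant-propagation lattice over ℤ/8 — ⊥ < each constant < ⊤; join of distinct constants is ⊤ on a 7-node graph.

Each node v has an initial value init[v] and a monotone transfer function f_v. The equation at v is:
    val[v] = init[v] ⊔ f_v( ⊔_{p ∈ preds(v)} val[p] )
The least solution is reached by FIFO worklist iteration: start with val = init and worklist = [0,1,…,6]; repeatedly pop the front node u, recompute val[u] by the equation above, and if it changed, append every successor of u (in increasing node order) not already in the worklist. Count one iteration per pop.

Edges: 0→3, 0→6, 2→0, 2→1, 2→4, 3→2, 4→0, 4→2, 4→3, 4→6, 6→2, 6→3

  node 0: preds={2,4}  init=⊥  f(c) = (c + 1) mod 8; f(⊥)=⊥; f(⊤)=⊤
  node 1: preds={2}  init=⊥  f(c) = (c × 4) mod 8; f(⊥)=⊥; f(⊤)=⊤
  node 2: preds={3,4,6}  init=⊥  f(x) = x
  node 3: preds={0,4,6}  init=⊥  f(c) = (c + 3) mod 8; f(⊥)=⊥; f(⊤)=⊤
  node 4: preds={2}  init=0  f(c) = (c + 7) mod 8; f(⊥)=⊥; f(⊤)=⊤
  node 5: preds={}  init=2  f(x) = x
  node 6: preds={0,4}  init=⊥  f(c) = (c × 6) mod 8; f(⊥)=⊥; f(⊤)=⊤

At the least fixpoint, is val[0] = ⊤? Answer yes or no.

Worklist (15 pops):
  #1 pop 0: in=0 → 1 (was ⊥); enqueue []
  #2 pop 1: in=⊥ → ⊥ (no change)
  #3 pop 2: in=0 → 0 (was ⊥); enqueue [0,1]
  #4 pop 3: in=⊤ → ⊤ (was ⊥); enqueue [2]
  #5 pop 4: in=0 → ⊤ (was 0); enqueue [3]
  #6 pop 5: in=⊥ → 2 (no change)
  #7 pop 6: in=⊤ → ⊤ (was ⊥); enqueue []
  #8 pop 0: in=⊤ → ⊤ (was 1); enqueue [6]
  #9 pop 1: in=0 → 0 (was ⊥); enqueue []
  #10 pop 2: in=⊤ → ⊤ (was 0); enqueue [0,1,4]
  #11 pop 3: in=⊤ → ⊤ (no change)
  #12 pop 6: in=⊤ → ⊤ (no change)
  #13 pop 0: in=⊤ → ⊤ (no change)
  #14 pop 1: in=⊤ → ⊤ (was 0); enqueue []
  #15 pop 4: in=⊤ → ⊤ (no change)

Fixpoint:
  val[0] = ⊤
  val[1] = ⊤
  val[2] = ⊤
  val[3] = ⊤
  val[4] = ⊤
  val[5] = 2
  val[6] = ⊤

yes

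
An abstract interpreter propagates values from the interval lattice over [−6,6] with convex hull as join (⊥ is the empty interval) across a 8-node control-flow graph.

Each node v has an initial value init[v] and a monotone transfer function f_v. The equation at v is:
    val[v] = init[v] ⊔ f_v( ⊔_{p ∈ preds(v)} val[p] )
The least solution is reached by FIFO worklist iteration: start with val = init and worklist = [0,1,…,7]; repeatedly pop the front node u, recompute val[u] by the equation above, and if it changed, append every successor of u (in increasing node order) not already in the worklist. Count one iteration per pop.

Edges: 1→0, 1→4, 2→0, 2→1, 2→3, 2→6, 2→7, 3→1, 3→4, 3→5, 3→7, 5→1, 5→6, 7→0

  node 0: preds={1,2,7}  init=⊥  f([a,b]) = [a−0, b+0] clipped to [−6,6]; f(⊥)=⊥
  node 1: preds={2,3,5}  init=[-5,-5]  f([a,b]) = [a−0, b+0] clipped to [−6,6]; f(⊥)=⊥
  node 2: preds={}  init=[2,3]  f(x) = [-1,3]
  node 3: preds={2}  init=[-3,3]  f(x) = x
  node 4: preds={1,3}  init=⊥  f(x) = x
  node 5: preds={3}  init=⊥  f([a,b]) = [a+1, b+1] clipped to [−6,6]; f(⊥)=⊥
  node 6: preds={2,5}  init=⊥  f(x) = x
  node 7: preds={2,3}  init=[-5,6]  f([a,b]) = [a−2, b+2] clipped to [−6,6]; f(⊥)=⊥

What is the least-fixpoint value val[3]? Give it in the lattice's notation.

Trace (12 dequeues):
  [1] u=0 | in [-5,6] | out [-5,6] | prev ⊥ | push {}
  [2] u=1 | in [-3,3] | out [-5,3] | prev [-5,-5] | push {0}
  [3] u=2 | in ⊥ | out [-1,3] | prev [2,3] | push {1}
  [4] u=3 | in [-1,3] | out [-3,3] | ==
  [5] u=4 | in [-5,3] | out [-5,3] | prev ⊥ | push {}
  [6] u=5 | in [-3,3] | out [-2,4] | prev ⊥ | push {}
  [7] u=6 | in [-2,4] | out [-2,4] | prev ⊥ | push {}
  [8] u=7 | in [-3,3] | out [-5,6] | ==
  [9] u=0 | in [-5,6] | out [-5,6] | ==
  [10] u=1 | in [-3,4] | out [-5,4] | prev [-5,3] | push {0,4}
  [11] u=0 | in [-5,6] | out [-5,6] | ==
  [12] u=4 | in [-5,4] | out [-5,4] | prev [-5,3] | push {}

Converged values:
  [0] [-5,6]
  [1] [-5,4]
  [2] [-1,3]
  [3] [-3,3]
  [4] [-5,4]
  [5] [-2,4]
  [6] [-2,4]
  [7] [-5,6]

[-3,3]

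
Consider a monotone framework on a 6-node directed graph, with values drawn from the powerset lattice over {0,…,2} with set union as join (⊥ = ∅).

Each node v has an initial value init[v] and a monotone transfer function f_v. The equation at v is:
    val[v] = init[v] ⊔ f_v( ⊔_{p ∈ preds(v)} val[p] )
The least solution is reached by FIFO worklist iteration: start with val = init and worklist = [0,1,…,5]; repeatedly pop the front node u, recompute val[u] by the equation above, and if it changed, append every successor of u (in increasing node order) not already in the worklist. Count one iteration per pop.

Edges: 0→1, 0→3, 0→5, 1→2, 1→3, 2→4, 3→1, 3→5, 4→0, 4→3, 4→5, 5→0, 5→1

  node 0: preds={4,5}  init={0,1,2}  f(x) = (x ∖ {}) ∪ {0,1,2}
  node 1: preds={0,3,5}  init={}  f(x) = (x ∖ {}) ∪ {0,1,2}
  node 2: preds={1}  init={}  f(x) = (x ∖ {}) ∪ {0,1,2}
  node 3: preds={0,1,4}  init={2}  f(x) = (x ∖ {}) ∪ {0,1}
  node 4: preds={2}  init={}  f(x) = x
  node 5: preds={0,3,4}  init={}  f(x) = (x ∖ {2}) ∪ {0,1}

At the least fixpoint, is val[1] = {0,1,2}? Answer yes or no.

Iteration log — 9 steps:
  step 1. node 0  ⊔preds={}  new={0,1,2}  stable
  step 2. node 1  ⊔preds={0,1,2}  new={0,1,2}  old={}  +wl: 
  step 3. node 2  ⊔preds={0,1,2}  new={0,1,2}  old={}  +wl: 
  step 4. node 3  ⊔preds={0,1,2}  new={0,1,2}  old={2}  +wl: 1
  step 5. node 4  ⊔preds={0,1,2}  new={0,1,2}  old={}  +wl: 0,3
  step 6. node 5  ⊔preds={0,1,2}  new={0,1}  old={}  +wl: 
  step 7. node 1  ⊔preds={0,1,2}  new={0,1,2}  stable
  step 8. node 0  ⊔preds={0,1,2}  new={0,1,2}  stable
  step 9. node 3  ⊔preds={0,1,2}  new={0,1,2}  stable

Least fixpoint reached:
  node 0: {0,1,2}
  node 1: {0,1,2}
  node 2: {0,1,2}
  node 3: {0,1,2}
  node 4: {0,1,2}
  node 5: {0,1}

yes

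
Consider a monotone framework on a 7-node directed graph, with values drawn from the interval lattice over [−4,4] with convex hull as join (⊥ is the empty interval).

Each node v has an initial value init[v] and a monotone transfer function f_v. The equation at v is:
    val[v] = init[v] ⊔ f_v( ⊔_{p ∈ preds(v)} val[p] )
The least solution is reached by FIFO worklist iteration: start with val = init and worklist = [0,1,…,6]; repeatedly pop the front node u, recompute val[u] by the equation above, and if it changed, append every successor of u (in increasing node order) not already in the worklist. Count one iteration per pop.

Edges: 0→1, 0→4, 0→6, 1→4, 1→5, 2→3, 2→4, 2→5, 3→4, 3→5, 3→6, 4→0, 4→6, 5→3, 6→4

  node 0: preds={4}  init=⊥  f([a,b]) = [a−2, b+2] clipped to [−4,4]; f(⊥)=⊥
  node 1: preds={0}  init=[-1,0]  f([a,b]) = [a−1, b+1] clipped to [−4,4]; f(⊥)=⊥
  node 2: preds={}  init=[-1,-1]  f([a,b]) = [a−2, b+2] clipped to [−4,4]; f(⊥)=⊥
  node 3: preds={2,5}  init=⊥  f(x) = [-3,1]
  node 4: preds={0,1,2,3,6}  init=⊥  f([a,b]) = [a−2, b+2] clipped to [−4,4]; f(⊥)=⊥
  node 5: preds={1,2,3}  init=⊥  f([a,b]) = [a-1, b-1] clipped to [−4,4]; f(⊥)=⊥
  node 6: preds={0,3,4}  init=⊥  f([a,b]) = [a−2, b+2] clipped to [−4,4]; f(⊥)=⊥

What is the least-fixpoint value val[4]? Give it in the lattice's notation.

Iteration log — 16 steps:
  step 1. node 0  ⊔preds=⊥  new=⊥  stable
  step 2. node 1  ⊔preds=⊥  new=[-1,0]  stable
  step 3. node 2  ⊔preds=⊥  new=[-1,-1]  stable
  step 4. node 3  ⊔preds=[-1,-1]  new=[-3,1]  old=⊥  +wl: 
  step 5. node 4  ⊔preds=[-3,1]  new=[-4,3]  old=⊥  +wl: 0
  step 6. node 5  ⊔preds=[-3,1]  new=[-4,0]  old=⊥  +wl: 3
  step 7. node 6  ⊔preds=[-4,3]  new=[-4,4]  old=⊥  +wl: 4
  step 8. node 0  ⊔preds=[-4,3]  new=[-4,4]  old=⊥  +wl: 1,6
  step 9. node 3  ⊔preds=[-4,0]  new=[-3,1]  stable
  step 10. node 4  ⊔preds=[-4,4]  new=[-4,4]  old=[-4,3]  +wl: 0
  step 11. node 1  ⊔preds=[-4,4]  new=[-4,4]  old=[-1,0]  +wl: 4,5
  step 12. node 6  ⊔preds=[-4,4]  new=[-4,4]  stable
  step 13. node 0  ⊔preds=[-4,4]  new=[-4,4]  stable
  step 14. node 4  ⊔preds=[-4,4]  new=[-4,4]  stable
  step 15. node 5  ⊔preds=[-4,4]  new=[-4,3]  old=[-4,0]  +wl: 3
  step 16. node 3  ⊔preds=[-4,3]  new=[-3,1]  stable

Least fixpoint reached:
  node 0: [-4,4]
  node 1: [-4,4]
  node 2: [-1,-1]
  node 3: [-3,1]
  node 4: [-4,4]
  node 5: [-4,3]
  node 6: [-4,4]

[-4,4]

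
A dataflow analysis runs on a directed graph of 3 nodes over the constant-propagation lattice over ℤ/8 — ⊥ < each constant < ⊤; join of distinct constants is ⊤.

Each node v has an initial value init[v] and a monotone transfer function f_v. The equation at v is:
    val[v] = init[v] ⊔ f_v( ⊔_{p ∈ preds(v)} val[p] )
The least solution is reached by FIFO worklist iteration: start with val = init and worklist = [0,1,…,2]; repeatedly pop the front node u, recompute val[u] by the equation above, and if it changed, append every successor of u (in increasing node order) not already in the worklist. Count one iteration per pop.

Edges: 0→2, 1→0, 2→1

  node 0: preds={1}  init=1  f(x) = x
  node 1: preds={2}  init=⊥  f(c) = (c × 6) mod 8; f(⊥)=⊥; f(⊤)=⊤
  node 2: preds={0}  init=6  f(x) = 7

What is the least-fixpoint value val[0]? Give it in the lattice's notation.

Trace (7 dequeues):
  [1] u=0 | in ⊥ | out 1 | ==
  [2] u=1 | in 6 | out 4 | prev ⊥ | push {0}
  [3] u=2 | in 1 | out ⊤ | prev 6 | push {1}
  [4] u=0 | in 4 | out ⊤ | prev 1 | push {2}
  [5] u=1 | in ⊤ | out ⊤ | prev 4 | push {0}
  [6] u=2 | in ⊤ | out ⊤ | ==
  [7] u=0 | in ⊤ | out ⊤ | ==

Converged values:
  [0] ⊤
  [1] ⊤
  [2] ⊤

⊤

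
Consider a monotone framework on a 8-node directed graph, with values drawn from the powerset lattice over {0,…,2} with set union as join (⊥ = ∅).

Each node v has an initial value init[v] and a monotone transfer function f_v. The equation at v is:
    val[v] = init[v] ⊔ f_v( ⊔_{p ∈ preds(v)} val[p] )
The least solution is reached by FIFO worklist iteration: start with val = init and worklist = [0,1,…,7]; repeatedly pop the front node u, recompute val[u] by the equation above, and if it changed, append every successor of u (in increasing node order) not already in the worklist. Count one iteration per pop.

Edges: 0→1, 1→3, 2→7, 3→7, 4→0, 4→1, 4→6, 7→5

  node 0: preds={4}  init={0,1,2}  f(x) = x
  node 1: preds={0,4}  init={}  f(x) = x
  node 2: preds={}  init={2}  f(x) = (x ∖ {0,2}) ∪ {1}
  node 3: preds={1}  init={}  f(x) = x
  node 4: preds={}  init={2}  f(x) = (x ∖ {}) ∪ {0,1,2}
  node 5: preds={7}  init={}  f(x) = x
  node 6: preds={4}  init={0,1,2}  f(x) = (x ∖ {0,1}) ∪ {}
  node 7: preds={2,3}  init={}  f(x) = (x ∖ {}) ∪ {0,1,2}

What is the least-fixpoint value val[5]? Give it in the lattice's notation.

{0,1,2}

Worklist (11 pops):
  #1 pop 0: in={2} → {0,1,2} (no change)
  #2 pop 1: in={0,1,2} → {0,1,2} (was {}); enqueue []
  #3 pop 2: in={} → {1,2} (was {2}); enqueue []
  #4 pop 3: in={0,1,2} → {0,1,2} (was {}); enqueue []
  #5 pop 4: in={} → {0,1,2} (was {2}); enqueue [0,1]
  #6 pop 5: in={} → {} (no change)
  #7 pop 6: in={0,1,2} → {0,1,2} (no change)
  #8 pop 7: in={0,1,2} → {0,1,2} (was {}); enqueue [5]
  #9 pop 0: in={0,1,2} → {0,1,2} (no change)
  #10 pop 1: in={0,1,2} → {0,1,2} (no change)
  #11 pop 5: in={0,1,2} → {0,1,2} (was {}); enqueue []

Fixpoint:
  val[0] = {0,1,2}
  val[1] = {0,1,2}
  val[2] = {1,2}
  val[3] = {0,1,2}
  val[4] = {0,1,2}
  val[5] = {0,1,2}
  val[6] = {0,1,2}
  val[7] = {0,1,2}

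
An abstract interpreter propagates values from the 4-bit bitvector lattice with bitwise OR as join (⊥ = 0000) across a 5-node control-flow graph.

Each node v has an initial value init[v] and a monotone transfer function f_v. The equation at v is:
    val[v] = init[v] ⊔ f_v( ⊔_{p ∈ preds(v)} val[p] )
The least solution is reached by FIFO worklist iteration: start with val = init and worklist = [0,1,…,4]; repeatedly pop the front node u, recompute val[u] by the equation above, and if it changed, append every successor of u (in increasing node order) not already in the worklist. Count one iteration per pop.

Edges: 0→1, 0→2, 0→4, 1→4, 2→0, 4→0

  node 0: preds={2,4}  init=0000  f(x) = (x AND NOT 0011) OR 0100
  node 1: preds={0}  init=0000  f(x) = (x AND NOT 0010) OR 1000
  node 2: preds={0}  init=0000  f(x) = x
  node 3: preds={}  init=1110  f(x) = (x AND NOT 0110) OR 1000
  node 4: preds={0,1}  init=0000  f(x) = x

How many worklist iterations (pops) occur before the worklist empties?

Worklist (10 pops):
  #1 pop 0: in=0000 → 0100 (was 0000); enqueue []
  #2 pop 1: in=0100 → 1100 (was 0000); enqueue []
  #3 pop 2: in=0100 → 0100 (was 0000); enqueue [0]
  #4 pop 3: in=0000 → 1110 (no change)
  #5 pop 4: in=1100 → 1100 (was 0000); enqueue []
  #6 pop 0: in=1100 → 1100 (was 0100); enqueue [1,2,4]
  #7 pop 1: in=1100 → 1100 (no change)
  #8 pop 2: in=1100 → 1100 (was 0100); enqueue [0]
  #9 pop 4: in=1100 → 1100 (no change)
  #10 pop 0: in=1100 → 1100 (no change)

Fixpoint:
  val[0] = 1100
  val[1] = 1100
  val[2] = 1100
  val[3] = 1110
  val[4] = 1100

10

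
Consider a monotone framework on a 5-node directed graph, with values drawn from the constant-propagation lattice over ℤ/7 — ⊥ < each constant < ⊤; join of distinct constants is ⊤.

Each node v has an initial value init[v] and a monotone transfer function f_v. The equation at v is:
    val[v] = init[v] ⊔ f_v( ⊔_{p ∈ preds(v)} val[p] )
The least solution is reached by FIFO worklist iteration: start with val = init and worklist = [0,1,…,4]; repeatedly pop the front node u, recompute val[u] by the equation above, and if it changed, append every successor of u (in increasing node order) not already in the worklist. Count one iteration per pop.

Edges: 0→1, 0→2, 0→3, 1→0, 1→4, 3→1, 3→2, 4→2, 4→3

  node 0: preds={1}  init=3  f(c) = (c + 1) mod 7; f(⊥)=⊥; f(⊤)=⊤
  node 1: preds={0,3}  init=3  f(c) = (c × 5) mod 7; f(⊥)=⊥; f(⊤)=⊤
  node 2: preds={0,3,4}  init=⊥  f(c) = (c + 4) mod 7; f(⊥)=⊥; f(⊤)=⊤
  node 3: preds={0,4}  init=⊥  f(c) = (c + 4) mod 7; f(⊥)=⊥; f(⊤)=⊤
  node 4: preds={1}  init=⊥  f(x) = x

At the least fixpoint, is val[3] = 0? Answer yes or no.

Iteration log — 9 steps:
  step 1. node 0  ⊔preds=3  new=⊤  old=3  +wl: 
  step 2. node 1  ⊔preds=⊤  new=⊤  old=3  +wl: 0
  step 3. node 2  ⊔preds=⊤  new=⊤  old=⊥  +wl: 
  step 4. node 3  ⊔preds=⊤  new=⊤  old=⊥  +wl: 1,2
  step 5. node 4  ⊔preds=⊤  new=⊤  old=⊥  +wl: 3
  step 6. node 0  ⊔preds=⊤  new=⊤  stable
  step 7. node 1  ⊔preds=⊤  new=⊤  stable
  step 8. node 2  ⊔preds=⊤  new=⊤  stable
  step 9. node 3  ⊔preds=⊤  new=⊤  stable

Least fixpoint reached:
  node 0: ⊤
  node 1: ⊤
  node 2: ⊤
  node 3: ⊤
  node 4: ⊤

no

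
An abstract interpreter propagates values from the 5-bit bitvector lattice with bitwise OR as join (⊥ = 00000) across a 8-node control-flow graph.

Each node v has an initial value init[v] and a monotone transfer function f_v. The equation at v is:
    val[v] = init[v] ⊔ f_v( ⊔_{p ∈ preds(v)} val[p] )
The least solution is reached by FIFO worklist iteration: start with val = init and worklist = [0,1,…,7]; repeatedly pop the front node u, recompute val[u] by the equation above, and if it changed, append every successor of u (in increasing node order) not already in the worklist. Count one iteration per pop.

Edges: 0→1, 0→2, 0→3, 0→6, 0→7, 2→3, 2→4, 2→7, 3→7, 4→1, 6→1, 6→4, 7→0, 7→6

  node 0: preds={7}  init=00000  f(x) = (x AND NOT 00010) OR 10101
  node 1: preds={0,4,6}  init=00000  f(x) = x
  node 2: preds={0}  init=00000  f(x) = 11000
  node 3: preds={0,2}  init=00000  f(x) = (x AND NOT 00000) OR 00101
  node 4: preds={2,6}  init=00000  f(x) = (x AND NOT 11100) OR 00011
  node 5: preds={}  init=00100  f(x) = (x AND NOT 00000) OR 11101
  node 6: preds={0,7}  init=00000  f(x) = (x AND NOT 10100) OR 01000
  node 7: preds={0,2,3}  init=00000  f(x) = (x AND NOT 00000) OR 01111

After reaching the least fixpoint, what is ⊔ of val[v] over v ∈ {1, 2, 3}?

11111

Iteration log — 17 steps:
  step 1. node 0  ⊔preds=00000  new=10101  old=00000  +wl: 
  step 2. node 1  ⊔preds=10101  new=10101  old=00000  +wl: 
  step 3. node 2  ⊔preds=10101  new=11000  old=00000  +wl: 
  step 4. node 3  ⊔preds=11101  new=11101  old=00000  +wl: 
  step 5. node 4  ⊔preds=11000  new=00011  old=00000  +wl: 1
  step 6. node 5  ⊔preds=00000  new=11101  old=00100  +wl: 
  step 7. node 6  ⊔preds=10101  new=01001  old=00000  +wl: 4
  step 8. node 7  ⊔preds=11101  new=11111  old=00000  +wl: 0,6
  step 9. node 1  ⊔preds=11111  new=11111  old=10101  +wl: 
  step 10. node 4  ⊔preds=11001  new=00011  stable
  step 11. node 0  ⊔preds=11111  new=11101  old=10101  +wl: 1,2,3,7
  step 12. node 6  ⊔preds=11111  new=01011  old=01001  +wl: 4
  step 13. node 1  ⊔preds=11111  new=11111  stable
  step 14. node 2  ⊔preds=11101  new=11000  stable
  step 15. node 3  ⊔preds=11101  new=11101  stable
  step 16. node 7  ⊔preds=11101  new=11111  stable
  step 17. node 4  ⊔preds=11011  new=00011  stable

Least fixpoint reached:
  node 0: 11101
  node 1: 11111
  node 2: 11000
  node 3: 11101
  node 4: 00011
  node 5: 11101
  node 6: 01011
  node 7: 11111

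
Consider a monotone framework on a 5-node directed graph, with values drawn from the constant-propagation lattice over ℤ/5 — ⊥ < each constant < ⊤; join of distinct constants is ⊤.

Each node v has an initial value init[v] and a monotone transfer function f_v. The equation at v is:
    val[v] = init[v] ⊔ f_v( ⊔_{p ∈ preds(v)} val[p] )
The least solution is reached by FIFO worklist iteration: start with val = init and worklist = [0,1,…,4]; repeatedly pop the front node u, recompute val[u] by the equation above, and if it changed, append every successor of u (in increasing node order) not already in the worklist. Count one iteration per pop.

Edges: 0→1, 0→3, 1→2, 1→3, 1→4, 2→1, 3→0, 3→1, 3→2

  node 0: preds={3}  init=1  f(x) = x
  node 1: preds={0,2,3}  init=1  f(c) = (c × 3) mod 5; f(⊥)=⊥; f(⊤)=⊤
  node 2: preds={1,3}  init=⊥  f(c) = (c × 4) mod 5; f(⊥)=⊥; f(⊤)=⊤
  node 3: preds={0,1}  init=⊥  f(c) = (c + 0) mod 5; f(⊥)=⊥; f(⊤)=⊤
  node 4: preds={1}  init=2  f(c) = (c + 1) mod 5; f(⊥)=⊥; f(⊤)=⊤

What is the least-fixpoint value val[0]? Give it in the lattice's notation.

⊤

Worklist (10 pops):
  #1 pop 0: in=⊥ → 1 (no change)
  #2 pop 1: in=1 → ⊤ (was 1); enqueue []
  #3 pop 2: in=⊤ → ⊤ (was ⊥); enqueue [1]
  #4 pop 3: in=⊤ → ⊤ (was ⊥); enqueue [0,2]
  #5 pop 4: in=⊤ → ⊤ (was 2); enqueue []
  #6 pop 1: in=⊤ → ⊤ (no change)
  #7 pop 0: in=⊤ → ⊤ (was 1); enqueue [1,3]
  #8 pop 2: in=⊤ → ⊤ (no change)
  #9 pop 1: in=⊤ → ⊤ (no change)
  #10 pop 3: in=⊤ → ⊤ (no change)

Fixpoint:
  val[0] = ⊤
  val[1] = ⊤
  val[2] = ⊤
  val[3] = ⊤
  val[4] = ⊤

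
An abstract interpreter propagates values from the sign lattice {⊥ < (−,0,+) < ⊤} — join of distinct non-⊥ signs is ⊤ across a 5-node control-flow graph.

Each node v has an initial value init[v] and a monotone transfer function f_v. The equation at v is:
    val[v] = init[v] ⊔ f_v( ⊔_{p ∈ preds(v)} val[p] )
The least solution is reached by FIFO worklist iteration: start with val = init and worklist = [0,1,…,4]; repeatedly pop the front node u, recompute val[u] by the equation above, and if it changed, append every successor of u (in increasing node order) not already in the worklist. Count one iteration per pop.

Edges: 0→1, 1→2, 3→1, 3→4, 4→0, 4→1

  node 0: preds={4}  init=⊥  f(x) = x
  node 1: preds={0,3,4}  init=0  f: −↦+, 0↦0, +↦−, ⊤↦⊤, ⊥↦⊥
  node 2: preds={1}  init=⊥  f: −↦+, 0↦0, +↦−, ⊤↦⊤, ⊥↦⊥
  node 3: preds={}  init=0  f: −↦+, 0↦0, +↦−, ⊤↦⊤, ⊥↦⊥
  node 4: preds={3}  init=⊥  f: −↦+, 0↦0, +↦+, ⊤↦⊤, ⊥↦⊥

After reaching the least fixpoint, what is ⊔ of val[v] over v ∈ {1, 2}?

Trace (7 dequeues):
  [1] u=0 | in ⊥ | out ⊥ | ==
  [2] u=1 | in 0 | out 0 | ==
  [3] u=2 | in 0 | out 0 | prev ⊥ | push {}
  [4] u=3 | in ⊥ | out 0 | ==
  [5] u=4 | in 0 | out 0 | prev ⊥ | push {0,1}
  [6] u=0 | in 0 | out 0 | prev ⊥ | push {}
  [7] u=1 | in 0 | out 0 | ==

Converged values:
  [0] 0
  [1] 0
  [2] 0
  [3] 0
  [4] 0

0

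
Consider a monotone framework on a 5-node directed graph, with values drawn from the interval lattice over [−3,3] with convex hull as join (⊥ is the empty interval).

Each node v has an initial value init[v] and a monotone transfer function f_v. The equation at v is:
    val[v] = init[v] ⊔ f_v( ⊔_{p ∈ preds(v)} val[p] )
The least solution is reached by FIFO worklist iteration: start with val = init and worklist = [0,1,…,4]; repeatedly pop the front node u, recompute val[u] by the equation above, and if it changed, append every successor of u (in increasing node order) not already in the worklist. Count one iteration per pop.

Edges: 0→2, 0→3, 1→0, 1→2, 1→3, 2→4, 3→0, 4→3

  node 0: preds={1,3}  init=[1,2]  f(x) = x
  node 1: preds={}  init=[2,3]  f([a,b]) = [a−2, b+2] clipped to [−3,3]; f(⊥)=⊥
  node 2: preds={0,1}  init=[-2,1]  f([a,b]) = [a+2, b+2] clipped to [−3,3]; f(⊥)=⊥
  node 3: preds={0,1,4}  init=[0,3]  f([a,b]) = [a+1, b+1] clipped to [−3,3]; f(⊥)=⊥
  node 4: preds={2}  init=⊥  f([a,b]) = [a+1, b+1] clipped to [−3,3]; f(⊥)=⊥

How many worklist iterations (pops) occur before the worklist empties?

Trace (6 dequeues):
  [1] u=0 | in [0,3] | out [0,3] | prev [1,2] | push {}
  [2] u=1 | in ⊥ | out [2,3] | ==
  [3] u=2 | in [0,3] | out [-2,3] | prev [-2,1] | push {}
  [4] u=3 | in [0,3] | out [0,3] | ==
  [5] u=4 | in [-2,3] | out [-1,3] | prev ⊥ | push {3}
  [6] u=3 | in [-1,3] | out [0,3] | ==

Converged values:
  [0] [0,3]
  [1] [2,3]
  [2] [-2,3]
  [3] [0,3]
  [4] [-1,3]

6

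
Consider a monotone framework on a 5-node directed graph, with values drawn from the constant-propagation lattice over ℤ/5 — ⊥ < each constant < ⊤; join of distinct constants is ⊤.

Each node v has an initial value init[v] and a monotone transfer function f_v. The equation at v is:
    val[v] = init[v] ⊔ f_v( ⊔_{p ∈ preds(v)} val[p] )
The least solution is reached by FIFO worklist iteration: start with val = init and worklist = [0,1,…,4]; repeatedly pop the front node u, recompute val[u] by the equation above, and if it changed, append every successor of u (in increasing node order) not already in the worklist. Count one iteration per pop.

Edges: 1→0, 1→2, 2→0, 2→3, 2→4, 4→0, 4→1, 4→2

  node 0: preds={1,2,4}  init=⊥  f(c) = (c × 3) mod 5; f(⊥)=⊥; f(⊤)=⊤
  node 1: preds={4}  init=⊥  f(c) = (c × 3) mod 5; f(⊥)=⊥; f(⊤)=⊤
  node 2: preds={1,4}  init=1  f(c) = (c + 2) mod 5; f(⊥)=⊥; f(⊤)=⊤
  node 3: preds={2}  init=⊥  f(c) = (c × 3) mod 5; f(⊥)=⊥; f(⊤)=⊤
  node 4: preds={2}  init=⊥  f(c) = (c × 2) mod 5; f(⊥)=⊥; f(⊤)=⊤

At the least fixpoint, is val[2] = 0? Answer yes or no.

no

Worklist (15 pops):
  #1 pop 0: in=1 → 3 (was ⊥); enqueue []
  #2 pop 1: in=⊥ → ⊥ (no change)
  #3 pop 2: in=⊥ → 1 (no change)
  #4 pop 3: in=1 → 3 (was ⊥); enqueue []
  #5 pop 4: in=1 → 2 (was ⊥); enqueue [0,1,2]
  #6 pop 0: in=⊤ → ⊤ (was 3); enqueue []
  #7 pop 1: in=2 → 1 (was ⊥); enqueue [0]
  #8 pop 2: in=⊤ → ⊤ (was 1); enqueue [3,4]
  #9 pop 0: in=⊤ → ⊤ (no change)
  #10 pop 3: in=⊤ → ⊤ (was 3); enqueue []
  #11 pop 4: in=⊤ → ⊤ (was 2); enqueue [0,1,2]
  #12 pop 0: in=⊤ → ⊤ (no change)
  #13 pop 1: in=⊤ → ⊤ (was 1); enqueue [0]
  #14 pop 2: in=⊤ → ⊤ (no change)
  #15 pop 0: in=⊤ → ⊤ (no change)

Fixpoint:
  val[0] = ⊤
  val[1] = ⊤
  val[2] = ⊤
  val[3] = ⊤
  val[4] = ⊤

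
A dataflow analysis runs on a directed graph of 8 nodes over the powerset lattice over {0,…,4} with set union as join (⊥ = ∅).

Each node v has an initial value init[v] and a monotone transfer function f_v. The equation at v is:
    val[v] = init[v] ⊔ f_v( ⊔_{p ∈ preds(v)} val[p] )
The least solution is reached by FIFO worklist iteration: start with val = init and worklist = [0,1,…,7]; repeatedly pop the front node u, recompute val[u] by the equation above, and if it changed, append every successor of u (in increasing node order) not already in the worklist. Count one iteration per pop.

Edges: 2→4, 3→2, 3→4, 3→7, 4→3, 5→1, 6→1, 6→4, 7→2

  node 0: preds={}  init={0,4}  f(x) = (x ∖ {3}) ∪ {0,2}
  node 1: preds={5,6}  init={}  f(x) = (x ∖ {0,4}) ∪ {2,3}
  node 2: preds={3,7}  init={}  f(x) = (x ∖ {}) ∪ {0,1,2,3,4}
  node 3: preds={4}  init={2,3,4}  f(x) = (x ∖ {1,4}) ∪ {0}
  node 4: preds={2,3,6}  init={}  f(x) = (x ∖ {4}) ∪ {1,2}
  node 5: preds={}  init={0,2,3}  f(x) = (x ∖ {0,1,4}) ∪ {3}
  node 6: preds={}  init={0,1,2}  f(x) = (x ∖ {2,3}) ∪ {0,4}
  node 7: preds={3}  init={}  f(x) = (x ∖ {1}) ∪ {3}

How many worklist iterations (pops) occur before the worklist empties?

12

Worklist (12 pops):
  #1 pop 0: in={} → {0,2,4} (was {0,4}); enqueue []
  #2 pop 1: in={0,1,2,3} → {1,2,3} (was {}); enqueue []
  #3 pop 2: in={2,3,4} → {0,1,2,3,4} (was {}); enqueue []
  #4 pop 3: in={} → {0,2,3,4} (was {2,3,4}); enqueue [2]
  #5 pop 4: in={0,1,2,3,4} → {0,1,2,3} (was {}); enqueue [3]
  #6 pop 5: in={} → {0,2,3} (no change)
  #7 pop 6: in={} → {0,1,2,4} (was {0,1,2}); enqueue [1,4]
  #8 pop 7: in={0,2,3,4} → {0,2,3,4} (was {}); enqueue []
  #9 pop 2: in={0,2,3,4} → {0,1,2,3,4} (no change)
  #10 pop 3: in={0,1,2,3} → {0,2,3,4} (no change)
  #11 pop 1: in={0,1,2,3,4} → {1,2,3} (no change)
  #12 pop 4: in={0,1,2,3,4} → {0,1,2,3} (no change)

Fixpoint:
  val[0] = {0,2,4}
  val[1] = {1,2,3}
  val[2] = {0,1,2,3,4}
  val[3] = {0,2,3,4}
  val[4] = {0,1,2,3}
  val[5] = {0,2,3}
  val[6] = {0,1,2,4}
  val[7] = {0,2,3,4}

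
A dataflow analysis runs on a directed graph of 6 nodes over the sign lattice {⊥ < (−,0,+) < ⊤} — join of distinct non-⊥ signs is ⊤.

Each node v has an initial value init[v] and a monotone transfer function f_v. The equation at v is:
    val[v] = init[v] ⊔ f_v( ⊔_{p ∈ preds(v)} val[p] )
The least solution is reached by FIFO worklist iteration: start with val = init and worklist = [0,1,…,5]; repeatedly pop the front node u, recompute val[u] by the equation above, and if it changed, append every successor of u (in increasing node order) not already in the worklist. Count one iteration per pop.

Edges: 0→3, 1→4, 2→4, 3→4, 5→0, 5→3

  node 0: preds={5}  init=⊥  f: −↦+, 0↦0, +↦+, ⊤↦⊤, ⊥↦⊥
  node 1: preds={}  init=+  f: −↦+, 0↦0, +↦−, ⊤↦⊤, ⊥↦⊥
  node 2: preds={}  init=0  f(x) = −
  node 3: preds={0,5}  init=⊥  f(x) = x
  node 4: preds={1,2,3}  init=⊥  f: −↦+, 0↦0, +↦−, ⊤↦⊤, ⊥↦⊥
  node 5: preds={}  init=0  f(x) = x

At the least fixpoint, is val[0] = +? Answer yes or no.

Trace (6 dequeues):
  [1] u=0 | in 0 | out 0 | prev ⊥ | push {}
  [2] u=1 | in ⊥ | out + | ==
  [3] u=2 | in ⊥ | out ⊤ | prev 0 | push {}
  [4] u=3 | in 0 | out 0 | prev ⊥ | push {}
  [5] u=4 | in ⊤ | out ⊤ | prev ⊥ | push {}
  [6] u=5 | in ⊥ | out 0 | ==

Converged values:
  [0] 0
  [1] +
  [2] ⊤
  [3] 0
  [4] ⊤
  [5] 0

no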